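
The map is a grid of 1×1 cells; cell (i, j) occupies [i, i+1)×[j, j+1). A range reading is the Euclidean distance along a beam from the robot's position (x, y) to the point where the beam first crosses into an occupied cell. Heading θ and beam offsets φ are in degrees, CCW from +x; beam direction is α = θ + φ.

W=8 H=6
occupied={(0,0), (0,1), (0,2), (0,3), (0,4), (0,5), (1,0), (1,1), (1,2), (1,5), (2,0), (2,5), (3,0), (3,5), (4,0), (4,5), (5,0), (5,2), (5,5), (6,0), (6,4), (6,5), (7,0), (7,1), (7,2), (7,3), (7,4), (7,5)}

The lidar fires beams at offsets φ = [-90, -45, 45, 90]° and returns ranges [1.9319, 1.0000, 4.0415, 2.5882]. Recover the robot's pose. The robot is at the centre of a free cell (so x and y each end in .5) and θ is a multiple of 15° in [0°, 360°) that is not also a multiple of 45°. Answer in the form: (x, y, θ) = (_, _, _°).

(x, y, θ) = (4.5, 1.5, 75°)

The pose lattice has 20·16 = 320 candidates. Test each by forward raycasting.
  (1.5, 4.5, 195°): beam 1 = 0.5176 ≠ 1.9319 ✗
  (3.5, 3.5, 75°): beam 2 = 2.8868 ≠ 1.0000 ✗
  (6.5, 2.5, 75°): beam 1 = 0.5176 ≠ 1.9319 ✗
  …
  (4.5, 1.5, 75°): r_1=1.9319, r_2=1.0000, r_3=4.0415, r_4=2.5882 — all match ✓
Unique over the lattice → pose = (4.5, 1.5, 75°).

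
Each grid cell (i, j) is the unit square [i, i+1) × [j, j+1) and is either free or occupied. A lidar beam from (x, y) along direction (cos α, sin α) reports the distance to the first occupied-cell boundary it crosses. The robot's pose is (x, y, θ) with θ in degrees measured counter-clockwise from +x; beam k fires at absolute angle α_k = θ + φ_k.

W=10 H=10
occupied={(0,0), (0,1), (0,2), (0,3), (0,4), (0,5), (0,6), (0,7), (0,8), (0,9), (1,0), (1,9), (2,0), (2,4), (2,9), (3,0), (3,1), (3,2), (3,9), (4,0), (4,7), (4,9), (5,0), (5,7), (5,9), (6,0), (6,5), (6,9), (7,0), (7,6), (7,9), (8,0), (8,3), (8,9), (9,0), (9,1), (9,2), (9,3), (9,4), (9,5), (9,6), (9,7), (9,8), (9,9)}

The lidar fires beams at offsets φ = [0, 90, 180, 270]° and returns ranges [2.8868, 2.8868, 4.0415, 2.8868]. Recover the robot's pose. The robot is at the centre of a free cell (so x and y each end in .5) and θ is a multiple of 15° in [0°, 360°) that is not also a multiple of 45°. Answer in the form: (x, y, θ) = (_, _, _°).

Candidates: 56 free-cell centres × 16 headings = 896 poses. Raycast each; keep the one whose scan matches to 4 dp.
  (1.5, 6.5, 75°): beam 1 = 2.5882 ≠ 2.8868 ✗
  (4.5, 4.5, 165°): beam 1 = 1.5529 ≠ 2.8868 ✗
  (6.5, 8.5, 255°): beam 1 = 7.7646 ≠ 2.8868 ✗
  …
  (6.5, 3.5, 300°): r_1=2.8868, r_2=2.8868, r_3=4.0415, r_4=2.8868 — all match ✓
Unique over the lattice → pose = (6.5, 3.5, 300°).

(x, y, θ) = (6.5, 3.5, 300°)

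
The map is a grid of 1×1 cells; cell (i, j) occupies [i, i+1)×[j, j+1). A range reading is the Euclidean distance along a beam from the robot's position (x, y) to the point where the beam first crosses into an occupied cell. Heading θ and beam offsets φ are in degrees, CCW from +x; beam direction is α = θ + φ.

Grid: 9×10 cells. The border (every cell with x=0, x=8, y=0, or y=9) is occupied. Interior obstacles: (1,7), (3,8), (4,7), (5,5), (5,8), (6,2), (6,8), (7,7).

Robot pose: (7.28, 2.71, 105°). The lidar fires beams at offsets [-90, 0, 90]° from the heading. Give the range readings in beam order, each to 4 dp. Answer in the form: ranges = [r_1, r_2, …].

beam 1: φ=-90°, α=15°
  dir = (cos 15°, sin 15°) = (0.9659, 0.2588); from cell (7,2)
  next x-line at t=0.7454, next y-line at t=1.1205; Δt_x=1.0353, Δt_y=3.8637
    x: enter (8,2) at t=0.7454 ← occupied
  → r_1 = 0.7454
beam 2: φ=0°, α=105°
  dir = (cos 105°, sin 105°) = (-0.2588, 0.9659); from cell (7,2)
  next x-line at t=1.0818, next y-line at t=0.3002; Δt_x=3.8637, Δt_y=1.0353
    y: enter (7,3) at t=0.3002
    x: enter (6,3) at t=1.0818
    y: enter (6,4) at t=1.3355
    y: enter (6,5) at t=2.3708
    y: enter (6,6) at t=3.4061
    y: enter (6,7) at t=4.4413
    x: enter (5,7) at t=4.9455
    y: enter (5,8) at t=5.4766 ← occupied
  → r_2 = 5.4766
beam 3: φ=90°, α=195°
  dir = (cos 195°, sin 195°) = (-0.9659, -0.2588); from cell (7,2)
  next x-line at t=0.2899, next y-line at t=2.7432; Δt_x=1.0353, Δt_y=3.8637
    x: enter (6,2) at t=0.2899 ← occupied
  → r_3 = 0.2899

ranges = [0.7454, 5.4766, 0.2899]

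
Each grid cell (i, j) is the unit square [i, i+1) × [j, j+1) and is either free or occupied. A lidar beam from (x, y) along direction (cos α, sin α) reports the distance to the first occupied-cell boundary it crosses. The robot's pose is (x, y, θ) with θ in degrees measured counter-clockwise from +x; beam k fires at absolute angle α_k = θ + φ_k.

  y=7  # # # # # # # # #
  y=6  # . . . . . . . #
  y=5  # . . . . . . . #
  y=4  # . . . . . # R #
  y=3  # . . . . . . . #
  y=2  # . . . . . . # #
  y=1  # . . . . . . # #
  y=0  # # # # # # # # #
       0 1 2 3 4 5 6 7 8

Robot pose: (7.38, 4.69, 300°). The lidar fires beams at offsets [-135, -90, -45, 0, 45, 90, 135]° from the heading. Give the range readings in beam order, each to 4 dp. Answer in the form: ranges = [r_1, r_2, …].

beam 1: φ=-135°, α=165°
  d=(-0.9659,0.2588)  start (7,4)  tX=0.3934 tY=1.1977  stride 1/|dx|=1.0353 1/|dy|=3.8637
    cross x-line → (6,4), t=0.3934 (wall)
  → r_1 = 0.3934
beam 2: φ=-90°, α=210°
  d=(-0.8660,-0.5000)  start (7,4)  tX=0.4388 tY=1.3800  stride 1/|dx|=1.1547 1/|dy|=2.0000
    cross x-line → (6,4), t=0.4388 (wall)
  → r_2 = 0.4388
beam 3: φ=-45°, α=255°
  d=(-0.2588,-0.9659)  start (7,4)  tX=1.4682 tY=0.7143  stride 1/|dx|=3.8637 1/|dy|=1.0353
    cross y-line → (7,3), t=0.7143
    cross x-line → (6,3), t=1.4682
    cross y-line → (6,2), t=1.7496
    cross y-line → (6,1), t=2.7849
    cross y-line → (6,0), t=3.8202 (wall)
  → r_3 = 3.8202
beam 4: φ=0°, α=300°
  d=(0.5000,-0.8660)  start (7,4)  tX=1.2400 tY=0.7967  stride 1/|dx|=2.0000 1/|dy|=1.1547
    cross y-line → (7,3), t=0.7967
    cross x-line → (8,3), t=1.2400 (wall)
  → r_4 = 1.2400
beam 5: φ=45°, α=345°
  d=(0.9659,-0.2588)  start (7,4)  tX=0.6419 tY=2.6660  stride 1/|dx|=1.0353 1/|dy|=3.8637
    cross x-line → (8,4), t=0.6419 (wall)
  → r_5 = 0.6419
beam 6: φ=90°, α=30°
  d=(0.8660,0.5000)  start (7,4)  tX=0.7159 tY=0.6200  stride 1/|dx|=1.1547 1/|dy|=2.0000
    cross y-line → (7,5), t=0.6200
    cross x-line → (8,5), t=0.7159 (wall)
  → r_6 = 0.7159
beam 7: φ=135°, α=75°
  d=(0.2588,0.9659)  start (7,4)  tX=2.3955 tY=0.3209  stride 1/|dx|=3.8637 1/|dy|=1.0353
    cross y-line → (7,5), t=0.3209
    cross y-line → (7,6), t=1.3562
    cross y-line → (7,7), t=2.3915 (wall)
  → r_7 = 2.3915

ranges = [0.3934, 0.4388, 3.8202, 1.2400, 0.6419, 0.7159, 2.3915]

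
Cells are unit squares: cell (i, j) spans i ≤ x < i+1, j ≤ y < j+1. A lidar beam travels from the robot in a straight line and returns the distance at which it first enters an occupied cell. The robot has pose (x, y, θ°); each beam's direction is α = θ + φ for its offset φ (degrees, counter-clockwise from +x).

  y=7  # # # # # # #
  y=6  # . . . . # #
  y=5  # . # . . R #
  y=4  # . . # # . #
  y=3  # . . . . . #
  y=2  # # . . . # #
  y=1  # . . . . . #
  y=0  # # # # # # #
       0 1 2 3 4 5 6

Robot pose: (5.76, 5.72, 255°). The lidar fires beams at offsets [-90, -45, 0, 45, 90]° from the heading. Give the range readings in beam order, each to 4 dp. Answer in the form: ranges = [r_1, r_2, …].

beam 1: φ=-90°, α=165°
  direction (-0.9659, 0.2588); cell (5,5); t to first gridline: x 0.7868, y 1.0818 (then +1.0353 / +3.8637)
    (4,5) via x @ 0.7868
    (4,6) via y @ 1.0818
    (3,6) via x @ 1.8221
    (2,6) via x @ 2.8574
    (1,6) via x @ 3.8926
    (0,6) via x @ 4.9279  # hit
  → r_1 = 4.9279
beam 2: φ=-45°, α=210°
  direction (-0.8660, -0.5000); cell (5,5); t to first gridline: x 0.8776, y 1.4400 (then +1.1547 / +2.0000)
    (4,5) via x @ 0.8776
    (4,4) via y @ 1.4400  # hit
  → r_2 = 1.4400
beam 3: φ=0°, α=255°
  direction (-0.2588, -0.9659); cell (5,5); t to first gridline: x 2.9364, y 0.7454 (then +3.8637 / +1.0353)
    (5,4) via y @ 0.7454
    (5,3) via y @ 1.7807
    (5,2) via y @ 2.8160  # hit
  → r_3 = 2.8160
beam 4: φ=45°, α=300°
  direction (0.5000, -0.8660); cell (5,5); t to first gridline: x 0.4800, y 0.8314 (then +2.0000 / +1.1547)
    (6,5) via x @ 0.4800  # hit
  → r_4 = 0.4800
beam 5: φ=90°, α=345°
  direction (0.9659, -0.2588); cell (5,5); t to first gridline: x 0.2485, y 2.7819 (then +1.0353 / +3.8637)
    (6,5) via x @ 0.2485  # hit
  → r_5 = 0.2485

ranges = [4.9279, 1.4400, 2.8160, 0.4800, 0.2485]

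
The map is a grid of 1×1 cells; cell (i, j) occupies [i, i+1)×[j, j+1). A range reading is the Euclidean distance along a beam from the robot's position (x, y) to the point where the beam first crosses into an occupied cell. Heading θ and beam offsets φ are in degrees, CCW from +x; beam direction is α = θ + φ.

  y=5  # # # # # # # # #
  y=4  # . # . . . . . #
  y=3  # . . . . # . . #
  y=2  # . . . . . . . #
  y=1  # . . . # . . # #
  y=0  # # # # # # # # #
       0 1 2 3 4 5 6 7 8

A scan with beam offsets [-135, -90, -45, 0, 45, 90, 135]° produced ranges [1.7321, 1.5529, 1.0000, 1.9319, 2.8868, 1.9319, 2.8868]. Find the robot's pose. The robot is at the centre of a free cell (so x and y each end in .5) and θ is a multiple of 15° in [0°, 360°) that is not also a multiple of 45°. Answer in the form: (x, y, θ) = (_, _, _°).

Candidates: 24 free-cell centres × 16 headings = 384 poses. Raycast each; keep the one whose scan matches to 4 dp.
  (3.5, 2.5, 285°): beam 1 = 2.8868 ≠ 1.7321 ✗
  (1.5, 2.5, 300°): beam 1 = 0.5176 ≠ 1.7321 ✗
  (6.5, 2.5, 330°): beam 1 = 1.9319 ≠ 1.7321 ✗
  (7.5, 3.5, 30°): beam 1 = 1.5529 ≠ 1.7321 ✗
  …
  (3.5, 2.5, 15°): r_1=1.7321, r_2=1.5529, r_3=1.0000, r_4=1.9319, r_5=2.8868, r_6=1.9319, r_7=2.8868 — all match ✓
Only this pose fits every beam.

(x, y, θ) = (3.5, 2.5, 15°)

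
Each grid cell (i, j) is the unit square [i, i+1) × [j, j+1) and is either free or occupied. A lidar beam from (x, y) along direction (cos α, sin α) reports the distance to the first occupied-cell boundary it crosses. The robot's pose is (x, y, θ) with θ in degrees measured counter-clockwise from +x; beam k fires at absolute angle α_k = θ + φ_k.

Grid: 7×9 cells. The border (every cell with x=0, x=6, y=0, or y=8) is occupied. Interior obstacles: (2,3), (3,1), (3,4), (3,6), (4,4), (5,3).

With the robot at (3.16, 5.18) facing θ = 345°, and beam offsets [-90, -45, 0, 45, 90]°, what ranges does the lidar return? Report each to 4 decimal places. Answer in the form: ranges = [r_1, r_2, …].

ranges = [0.1863, 0.2078, 0.6955, 3.2793, 0.8489]

beam 1: φ=-90°, α=255°
  d=(-0.2588,-0.9659)  start (3,5)  tX=0.6182 tY=0.1863  stride 1/|dx|=3.8637 1/|dy|=1.0353
    cross y-line → (3,4), t=0.1863 (wall)
  → r_1 = 0.1863
beam 2: φ=-45°, α=300°
  d=(0.5000,-0.8660)  start (3,5)  tX=1.6800 tY=0.2078  stride 1/|dx|=2.0000 1/|dy|=1.1547
    cross y-line → (3,4), t=0.2078 (wall)
  → r_2 = 0.2078
beam 3: φ=0°, α=345°
  d=(0.9659,-0.2588)  start (3,5)  tX=0.8696 tY=0.6955  stride 1/|dx|=1.0353 1/|dy|=3.8637
    cross y-line → (3,4), t=0.6955 (wall)
  → r_3 = 0.6955
beam 4: φ=45°, α=30°
  d=(0.8660,0.5000)  start (3,5)  tX=0.9699 tY=1.6400  stride 1/|dx|=1.1547 1/|dy|=2.0000
    cross x-line → (4,5), t=0.9699
    cross y-line → (4,6), t=1.6400
    cross x-line → (5,6), t=2.1246
    cross x-line → (6,6), t=3.2793 (wall)
  → r_4 = 3.2793
beam 5: φ=90°, α=75°
  d=(0.2588,0.9659)  start (3,5)  tX=3.2455 tY=0.8489  stride 1/|dx|=3.8637 1/|dy|=1.0353
    cross y-line → (3,6), t=0.8489 (wall)
  → r_5 = 0.8489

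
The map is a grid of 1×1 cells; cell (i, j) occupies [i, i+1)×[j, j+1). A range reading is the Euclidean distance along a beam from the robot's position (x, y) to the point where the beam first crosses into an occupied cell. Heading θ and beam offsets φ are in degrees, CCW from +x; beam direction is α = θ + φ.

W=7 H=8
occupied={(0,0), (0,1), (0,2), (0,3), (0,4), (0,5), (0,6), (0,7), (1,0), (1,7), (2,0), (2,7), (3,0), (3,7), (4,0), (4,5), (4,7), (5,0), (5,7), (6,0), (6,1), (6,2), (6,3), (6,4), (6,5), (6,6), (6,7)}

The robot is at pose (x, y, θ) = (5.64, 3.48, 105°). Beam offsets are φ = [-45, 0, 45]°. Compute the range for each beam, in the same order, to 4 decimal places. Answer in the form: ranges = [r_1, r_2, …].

beam 1: φ=-45°, α=60°
  d=(0.5000,0.8660)  start (5,3)  tX=0.7200 tY=0.6004  stride 1/|dx|=2.0000 1/|dy|=1.1547
    cross y-line → (5,4), t=0.6004
    cross x-line → (6,4), t=0.7200 (wall)
  → r_1 = 0.7200
beam 2: φ=0°, α=105°
  d=(-0.2588,0.9659)  start (5,3)  tX=2.4728 tY=0.5383  stride 1/|dx|=3.8637 1/|dy|=1.0353
    cross y-line → (5,4), t=0.5383
    cross y-line → (5,5), t=1.5736
    cross x-line → (4,5), t=2.4728 (wall)
  → r_2 = 2.4728
beam 3: φ=45°, α=150°
  d=(-0.8660,0.5000)  start (5,3)  tX=0.7390 tY=1.0400  stride 1/|dx|=1.1547 1/|dy|=2.0000
    cross x-line → (4,3), t=0.7390
    cross y-line → (4,4), t=1.0400
    cross x-line → (3,4), t=1.8937
    cross y-line → (3,5), t=3.0400
    cross x-line → (2,5), t=3.0484
    cross x-line → (1,5), t=4.2031
    cross y-line → (1,6), t=5.0400
    cross x-line → (0,6), t=5.3578 (wall)
  → r_3 = 5.3578

ranges = [0.7200, 2.4728, 5.3578]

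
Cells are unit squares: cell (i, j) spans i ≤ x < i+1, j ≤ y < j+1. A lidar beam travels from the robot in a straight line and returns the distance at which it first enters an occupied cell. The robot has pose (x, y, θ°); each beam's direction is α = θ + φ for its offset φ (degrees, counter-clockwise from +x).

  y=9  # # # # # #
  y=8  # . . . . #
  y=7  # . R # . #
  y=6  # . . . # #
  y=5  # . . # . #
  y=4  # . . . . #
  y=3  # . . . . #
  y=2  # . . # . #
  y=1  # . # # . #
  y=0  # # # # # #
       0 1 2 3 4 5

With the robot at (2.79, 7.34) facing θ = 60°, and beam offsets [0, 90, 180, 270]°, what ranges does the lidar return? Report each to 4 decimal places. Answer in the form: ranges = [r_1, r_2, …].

ranges = [0.4200, 2.0669, 3.5800, 0.2425]

beam 1: φ=0°, α=60°
  d=(0.5000,0.8660)  start (2,7)  tX=0.4200 tY=0.7621  stride 1/|dx|=2.0000 1/|dy|=1.1547
    cross x-line → (3,7), t=0.4200 (wall)
  → r_1 = 0.4200
beam 2: φ=90°, α=150°
  d=(-0.8660,0.5000)  start (2,7)  tX=0.9122 tY=1.3200  stride 1/|dx|=1.1547 1/|dy|=2.0000
    cross x-line → (1,7), t=0.9122
    cross y-line → (1,8), t=1.3200
    cross x-line → (0,8), t=2.0669 (wall)
  → r_2 = 2.0669
beam 3: φ=180°, α=240°
  d=(-0.5000,-0.8660)  start (2,7)  tX=1.5800 tY=0.3926  stride 1/|dx|=2.0000 1/|dy|=1.1547
    cross y-line → (2,6), t=0.3926
    cross y-line → (2,5), t=1.5473
    cross x-line → (1,5), t=1.5800
    cross y-line → (1,4), t=2.7020
    cross x-line → (0,4), t=3.5800 (wall)
  → r_3 = 3.5800
beam 4: φ=270°, α=330°
  d=(0.8660,-0.5000)  start (2,7)  tX=0.2425 tY=0.6800  stride 1/|dx|=1.1547 1/|dy|=2.0000
    cross x-line → (3,7), t=0.2425 (wall)
  → r_4 = 0.2425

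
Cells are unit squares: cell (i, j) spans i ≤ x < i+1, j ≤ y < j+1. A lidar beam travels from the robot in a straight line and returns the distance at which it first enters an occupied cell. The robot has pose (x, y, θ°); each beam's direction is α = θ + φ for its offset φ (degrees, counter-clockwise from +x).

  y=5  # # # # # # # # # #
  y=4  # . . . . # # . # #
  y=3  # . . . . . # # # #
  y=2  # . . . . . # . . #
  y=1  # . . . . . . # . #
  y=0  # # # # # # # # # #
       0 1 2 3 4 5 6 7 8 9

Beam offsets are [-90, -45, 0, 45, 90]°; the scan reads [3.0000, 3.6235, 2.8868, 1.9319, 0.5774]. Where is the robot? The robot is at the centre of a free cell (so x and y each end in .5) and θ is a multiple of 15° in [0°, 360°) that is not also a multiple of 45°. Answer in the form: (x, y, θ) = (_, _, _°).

(x, y, θ) = (3.5, 1.5, 150°)

Candidates: 24 free-cell centres × 16 headings = 384 poses. Raycast each; keep the one whose scan matches to 4 dp.
  (8.5, 1.5, 240°): beam 1 = 0.5774 ≠ 3.0000 ✗
  (2.5, 2.5, 345°): beam 1 = 1.5529 ≠ 3.0000 ✗
  (4.5, 1.5, 120°): beam 1 = 1.7321 ≠ 3.0000 ✗
  …
  (3.5, 1.5, 150°): r_1=3.0000, r_2=3.6235, r_3=2.8868, r_4=1.9319, r_5=0.5774 — all match ✓
Unique over the lattice → pose = (3.5, 1.5, 150°).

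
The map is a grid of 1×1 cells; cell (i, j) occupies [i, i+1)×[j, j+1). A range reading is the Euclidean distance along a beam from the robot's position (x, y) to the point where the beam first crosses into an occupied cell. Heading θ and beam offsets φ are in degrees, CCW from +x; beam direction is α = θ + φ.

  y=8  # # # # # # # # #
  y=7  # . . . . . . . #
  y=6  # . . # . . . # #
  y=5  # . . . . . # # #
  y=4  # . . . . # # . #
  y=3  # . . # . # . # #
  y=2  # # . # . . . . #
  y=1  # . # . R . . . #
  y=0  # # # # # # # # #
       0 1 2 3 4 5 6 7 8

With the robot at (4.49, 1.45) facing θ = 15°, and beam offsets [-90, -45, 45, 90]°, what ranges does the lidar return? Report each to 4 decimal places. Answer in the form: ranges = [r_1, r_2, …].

beam 1: φ=-90°, α=285°
  dir = (cos 285°, sin 285°) = (0.2588, -0.9659); from cell (4,1)
  next x-line at t=1.9705, next y-line at t=0.4659; Δt_x=3.8637, Δt_y=1.0353
    y: enter (4,0) at t=0.4659 ← occupied
  → r_1 = 0.4659
beam 2: φ=-45°, α=330°
  dir = (cos 330°, sin 330°) = (0.8660, -0.5000); from cell (4,1)
  next x-line at t=0.5889, next y-line at t=0.9000; Δt_x=1.1547, Δt_y=2.0000
    x: enter (5,1) at t=0.5889
    y: enter (5,0) at t=0.9000 ← occupied
  → r_2 = 0.9000
beam 3: φ=45°, α=60°
  dir = (cos 60°, sin 60°) = (0.5000, 0.8660); from cell (4,1)
  next x-line at t=1.0200, next y-line at t=0.6351; Δt_x=2.0000, Δt_y=1.1547
    y: enter (4,2) at t=0.6351
    x: enter (5,2) at t=1.0200
    y: enter (5,3) at t=1.7898 ← occupied
  → r_3 = 1.7898
beam 4: φ=90°, α=105°
  dir = (cos 105°, sin 105°) = (-0.2588, 0.9659); from cell (4,1)
  next x-line at t=1.8932, next y-line at t=0.5694; Δt_x=3.8637, Δt_y=1.0353
    y: enter (4,2) at t=0.5694
    y: enter (4,3) at t=1.6047
    x: enter (3,3) at t=1.8932 ← occupied
  → r_4 = 1.8932

ranges = [0.4659, 0.9000, 1.7898, 1.8932]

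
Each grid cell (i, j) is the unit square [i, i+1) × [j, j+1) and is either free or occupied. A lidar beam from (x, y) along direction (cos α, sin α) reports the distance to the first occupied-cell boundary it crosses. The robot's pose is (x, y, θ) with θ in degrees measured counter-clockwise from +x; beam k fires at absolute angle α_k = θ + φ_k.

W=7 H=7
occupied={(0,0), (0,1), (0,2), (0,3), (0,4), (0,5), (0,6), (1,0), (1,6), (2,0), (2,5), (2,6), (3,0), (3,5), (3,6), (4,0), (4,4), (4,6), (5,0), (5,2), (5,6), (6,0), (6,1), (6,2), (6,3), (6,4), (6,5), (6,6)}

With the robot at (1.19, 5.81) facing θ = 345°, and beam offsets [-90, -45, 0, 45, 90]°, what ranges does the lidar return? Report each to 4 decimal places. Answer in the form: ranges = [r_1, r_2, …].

ranges = [0.7341, 5.5541, 0.8386, 0.3800, 0.1967]

beam 1: φ=-90°, α=255°
  direction (-0.2588, -0.9659); cell (1,5); t to first gridline: x 0.7341, y 0.8386 (then +3.8637 / +1.0353)
    (0,5) via x @ 0.7341  # hit
  → r_1 = 0.7341
beam 2: φ=-45°, α=300°
  direction (0.5000, -0.8660); cell (1,5); t to first gridline: x 1.6200, y 0.9353 (then +2.0000 / +1.1547)
    (1,4) via y @ 0.9353
    (2,4) via x @ 1.6200
    (2,3) via y @ 2.0900
    (2,2) via y @ 3.2447
    (3,2) via x @ 3.6200
    (3,1) via y @ 4.3994
    (3,0) via y @ 5.5541  # hit
  → r_2 = 5.5541
beam 3: φ=0°, α=345°
  direction (0.9659, -0.2588); cell (1,5); t to first gridline: x 0.8386, y 3.1296 (then +1.0353 / +3.8637)
    (2,5) via x @ 0.8386  # hit
  → r_3 = 0.8386
beam 4: φ=45°, α=30°
  direction (0.8660, 0.5000); cell (1,5); t to first gridline: x 0.9353, y 0.3800 (then +1.1547 / +2.0000)
    (1,6) via y @ 0.3800  # hit
  → r_4 = 0.3800
beam 5: φ=90°, α=75°
  direction (0.2588, 0.9659); cell (1,5); t to first gridline: x 3.1296, y 0.1967 (then +3.8637 / +1.0353)
    (1,6) via y @ 0.1967  # hit
  → r_5 = 0.1967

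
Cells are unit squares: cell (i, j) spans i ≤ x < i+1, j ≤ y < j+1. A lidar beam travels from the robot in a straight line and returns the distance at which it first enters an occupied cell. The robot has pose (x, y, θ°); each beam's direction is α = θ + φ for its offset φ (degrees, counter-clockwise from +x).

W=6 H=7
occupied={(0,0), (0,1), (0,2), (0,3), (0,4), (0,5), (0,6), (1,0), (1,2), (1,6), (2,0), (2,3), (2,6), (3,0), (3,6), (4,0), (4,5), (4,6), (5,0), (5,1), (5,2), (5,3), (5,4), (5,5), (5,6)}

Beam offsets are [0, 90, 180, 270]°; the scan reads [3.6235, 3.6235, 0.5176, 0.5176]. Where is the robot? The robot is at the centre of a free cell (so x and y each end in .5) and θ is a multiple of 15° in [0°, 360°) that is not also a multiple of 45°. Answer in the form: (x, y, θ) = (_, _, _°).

Enumerate (i+0.5, j+0.5, θ) over the 17 free cells and 16 admissible headings. For each, cast all 4 beams and compare to the given ranges.
  (2.5, 1.5, 30°): beam 1 = 2.8868 ≠ 3.6235 ✗
  (1.5, 5.5, 210°): beam 1 = 0.5774 ≠ 3.6235 ✗
  (3.5, 2.5, 15°): beam 1 = 1.5529 ≠ 3.6235 ✗
  …
  (4.5, 4.5, 165°): r_1=3.6235, r_2=3.6235, r_3=0.5176, r_4=0.5176 — all match ✓
No second candidate reproduces the full scan.

(x, y, θ) = (4.5, 4.5, 165°)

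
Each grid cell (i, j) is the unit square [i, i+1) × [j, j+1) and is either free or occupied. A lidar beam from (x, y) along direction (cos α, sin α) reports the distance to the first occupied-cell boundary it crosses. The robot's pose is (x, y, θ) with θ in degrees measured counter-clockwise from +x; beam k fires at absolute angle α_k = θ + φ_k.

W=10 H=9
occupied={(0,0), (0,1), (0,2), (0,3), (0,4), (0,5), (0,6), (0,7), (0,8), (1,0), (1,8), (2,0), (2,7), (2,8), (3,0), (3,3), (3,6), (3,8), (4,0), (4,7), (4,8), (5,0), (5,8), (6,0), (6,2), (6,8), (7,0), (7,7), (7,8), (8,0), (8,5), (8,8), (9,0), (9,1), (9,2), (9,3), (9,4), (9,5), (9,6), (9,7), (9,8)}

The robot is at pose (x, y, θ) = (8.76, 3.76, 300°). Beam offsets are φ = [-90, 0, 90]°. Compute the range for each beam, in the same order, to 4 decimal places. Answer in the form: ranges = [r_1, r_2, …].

ranges = [2.0323, 0.4800, 0.2771]

beam 1: φ=-90°, α=210°
  cosα=-0.8660 sinα=-0.5000 | (8,3) | tMaxX 0.8776 tMaxY 1.5200 | tΔX 1.1547 tΔY 2.0000
    t=0.8776 [x] (7,3)
    t=1.5200 [y] (7,2)
    t=2.0323 [x] (6,2) — stop
  → r_1 = 2.0323
beam 2: φ=0°, α=300°
  cosα=0.5000 sinα=-0.8660 | (8,3) | tMaxX 0.4800 tMaxY 0.8776 | tΔX 2.0000 tΔY 1.1547
    t=0.4800 [x] (9,3) — stop
  → r_2 = 0.4800
beam 3: φ=90°, α=30°
  cosα=0.8660 sinα=0.5000 | (8,3) | tMaxX 0.2771 tMaxY 0.4800 | tΔX 1.1547 tΔY 2.0000
    t=0.2771 [x] (9,3) — stop
  → r_3 = 0.2771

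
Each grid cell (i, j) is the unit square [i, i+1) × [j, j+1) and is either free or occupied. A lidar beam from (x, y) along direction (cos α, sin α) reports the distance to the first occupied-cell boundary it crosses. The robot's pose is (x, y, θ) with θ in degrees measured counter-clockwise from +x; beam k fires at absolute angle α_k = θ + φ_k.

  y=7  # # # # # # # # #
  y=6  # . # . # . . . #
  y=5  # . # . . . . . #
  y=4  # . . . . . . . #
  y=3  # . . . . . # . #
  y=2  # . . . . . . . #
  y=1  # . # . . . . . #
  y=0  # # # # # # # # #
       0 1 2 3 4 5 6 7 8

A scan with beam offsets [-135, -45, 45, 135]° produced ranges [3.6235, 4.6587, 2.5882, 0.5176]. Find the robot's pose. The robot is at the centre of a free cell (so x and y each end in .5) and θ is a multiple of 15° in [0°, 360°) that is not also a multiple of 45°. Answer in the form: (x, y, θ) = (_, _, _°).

(x, y, θ) = (5.5, 3.5, 210°)

Enumerate (i+0.5, j+0.5, θ) over the 37 free cells and 16 admissible headings. For each, cast all 4 beams and compare to the given ranges.
  (5.5, 3.5, 195°): beam 1 = 4.0415 ≠ 3.6235 ✗
  (1.5, 5.5, 60°): beam 2 = 0.5176 ≠ 4.6587 ✗
  (3.5, 5.5, 150°): beam 1 = 4.6587 ≠ 3.6235 ✗
  (5.5, 5.5, 240°): beam 1 = 1.5529 ≠ 3.6235 ✗
  (5.5, 1.5, 345°): beam 1 = 1.0000 ≠ 3.6235 ✗
  …
  (5.5, 3.5, 210°): r_1=3.6235, r_2=4.6587, r_3=2.5882, r_4=0.5176 — all match ✓
Unique over the lattice → pose = (5.5, 3.5, 210°).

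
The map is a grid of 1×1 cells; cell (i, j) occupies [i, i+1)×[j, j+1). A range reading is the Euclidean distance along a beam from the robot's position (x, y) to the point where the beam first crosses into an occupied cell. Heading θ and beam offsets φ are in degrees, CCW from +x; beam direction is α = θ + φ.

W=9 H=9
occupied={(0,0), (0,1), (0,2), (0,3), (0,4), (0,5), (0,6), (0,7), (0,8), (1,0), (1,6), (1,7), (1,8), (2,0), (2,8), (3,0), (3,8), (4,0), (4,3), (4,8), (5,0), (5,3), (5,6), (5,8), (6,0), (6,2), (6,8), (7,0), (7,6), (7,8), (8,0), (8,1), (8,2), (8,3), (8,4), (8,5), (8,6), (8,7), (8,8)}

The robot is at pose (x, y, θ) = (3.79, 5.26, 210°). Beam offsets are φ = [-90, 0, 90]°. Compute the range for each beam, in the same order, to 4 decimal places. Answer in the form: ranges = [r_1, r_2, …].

ranges = [3.1639, 3.2216, 1.4549]

beam 1: φ=-90°, α=120°
  dir = (cos 120°, sin 120°) = (-0.5000, 0.8660); from cell (3,5)
  next x-line at t=1.5800, next y-line at t=0.8545; Δt_x=2.0000, Δt_y=1.1547
    y: enter (3,6) at t=0.8545
    x: enter (2,6) at t=1.5800
    y: enter (2,7) at t=2.0092
    y: enter (2,8) at t=3.1639 ← occupied
  → r_1 = 3.1639
beam 2: φ=0°, α=210°
  dir = (cos 210°, sin 210°) = (-0.8660, -0.5000); from cell (3,5)
  next x-line at t=0.9122, next y-line at t=0.5200; Δt_x=1.1547, Δt_y=2.0000
    y: enter (3,4) at t=0.5200
    x: enter (2,4) at t=0.9122
    x: enter (1,4) at t=2.0669
    y: enter (1,3) at t=2.5200
    x: enter (0,3) at t=3.2216 ← occupied
  → r_2 = 3.2216
beam 3: φ=90°, α=300°
  dir = (cos 300°, sin 300°) = (0.5000, -0.8660); from cell (3,5)
  next x-line at t=0.4200, next y-line at t=0.3002; Δt_x=2.0000, Δt_y=1.1547
    y: enter (3,4) at t=0.3002
    x: enter (4,4) at t=0.4200
    y: enter (4,3) at t=1.4549 ← occupied
  → r_3 = 1.4549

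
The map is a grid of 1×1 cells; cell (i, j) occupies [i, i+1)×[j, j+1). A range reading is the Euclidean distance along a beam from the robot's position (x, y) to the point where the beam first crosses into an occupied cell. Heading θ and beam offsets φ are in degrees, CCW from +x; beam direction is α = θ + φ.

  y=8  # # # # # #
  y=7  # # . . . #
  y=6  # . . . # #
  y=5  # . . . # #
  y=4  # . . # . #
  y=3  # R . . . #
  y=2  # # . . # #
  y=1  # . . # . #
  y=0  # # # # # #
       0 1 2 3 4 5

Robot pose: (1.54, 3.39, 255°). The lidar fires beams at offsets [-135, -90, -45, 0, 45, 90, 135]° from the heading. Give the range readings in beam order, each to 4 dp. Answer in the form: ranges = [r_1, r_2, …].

ranges = [1.0800, 0.5590, 0.6235, 0.4038, 0.4503, 2.5468, 1.6859]

beam 1: φ=-135°, α=120°
  d=(-0.5000,0.8660)  start (1,3)  tX=1.0800 tY=0.7044  stride 1/|dx|=2.0000 1/|dy|=1.1547
    cross y-line → (1,4), t=0.7044
    cross x-line → (0,4), t=1.0800 (wall)
  → r_1 = 1.0800
beam 2: φ=-90°, α=165°
  d=(-0.9659,0.2588)  start (1,3)  tX=0.5590 tY=2.3569  stride 1/|dx|=1.0353 1/|dy|=3.8637
    cross x-line → (0,3), t=0.5590 (wall)
  → r_2 = 0.5590
beam 3: φ=-45°, α=210°
  d=(-0.8660,-0.5000)  start (1,3)  tX=0.6235 tY=0.7800  stride 1/|dx|=1.1547 1/|dy|=2.0000
    cross x-line → (0,3), t=0.6235 (wall)
  → r_3 = 0.6235
beam 4: φ=0°, α=255°
  d=(-0.2588,-0.9659)  start (1,3)  tX=2.0864 tY=0.4038  stride 1/|dx|=3.8637 1/|dy|=1.0353
    cross y-line → (1,2), t=0.4038 (wall)
  → r_4 = 0.4038
beam 5: φ=45°, α=300°
  d=(0.5000,-0.8660)  start (1,3)  tX=0.9200 tY=0.4503  stride 1/|dx|=2.0000 1/|dy|=1.1547
    cross y-line → (1,2), t=0.4503 (wall)
  → r_5 = 0.4503
beam 6: φ=90°, α=345°
  d=(0.9659,-0.2588)  start (1,3)  tX=0.4762 tY=1.5068  stride 1/|dx|=1.0353 1/|dy|=3.8637
    cross x-line → (2,3), t=0.4762
    cross y-line → (2,2), t=1.5068
    cross x-line → (3,2), t=1.5115
    cross x-line → (4,2), t=2.5468 (wall)
  → r_6 = 2.5468
beam 7: φ=135°, α=30°
  d=(0.8660,0.5000)  start (1,3)  tX=0.5312 tY=1.2200  stride 1/|dx|=1.1547 1/|dy|=2.0000
    cross x-line → (2,3), t=0.5312
    cross y-line → (2,4), t=1.2200
    cross x-line → (3,4), t=1.6859 (wall)
  → r_7 = 1.6859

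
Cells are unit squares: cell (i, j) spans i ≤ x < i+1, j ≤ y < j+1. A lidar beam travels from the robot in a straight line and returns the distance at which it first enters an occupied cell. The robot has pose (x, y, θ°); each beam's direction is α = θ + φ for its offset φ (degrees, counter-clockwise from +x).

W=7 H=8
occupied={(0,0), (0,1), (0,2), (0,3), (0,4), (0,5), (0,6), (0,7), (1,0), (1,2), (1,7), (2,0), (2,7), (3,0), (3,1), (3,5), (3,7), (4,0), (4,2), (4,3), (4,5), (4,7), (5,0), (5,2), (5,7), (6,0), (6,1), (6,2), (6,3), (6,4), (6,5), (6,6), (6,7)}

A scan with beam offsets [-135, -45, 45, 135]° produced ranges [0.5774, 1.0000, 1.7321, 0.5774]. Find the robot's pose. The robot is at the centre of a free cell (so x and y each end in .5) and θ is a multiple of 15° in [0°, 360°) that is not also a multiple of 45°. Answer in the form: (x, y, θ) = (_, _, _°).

Candidates: 23 free-cell centres × 16 headings = 368 poses. Raycast each; keep the one whose scan matches to 4 dp.
  (4.5, 4.5, 150°): beam 1 = 1.5529 ≠ 0.5774 ✗
  (3.5, 3.5, 75°): beam 1 = 1.0000 ≠ 0.5774 ✗
  (5.5, 5.5, 105°): beam 3 = 0.5774 ≠ 1.7321 ✗
  (2.5, 5.5, 60°): beam 1 = 3.6235 ≠ 0.5774 ✗
  (2.5, 3.5, 120°): beam 1 = 1.5529 ≠ 0.5774 ✗
  …
  (1.5, 6.5, 285°): r_1=0.5774, r_2=1.0000, r_3=1.7321, r_4=0.5774 — all match ✓
Unique over the lattice → pose = (1.5, 6.5, 285°).

(x, y, θ) = (1.5, 6.5, 285°)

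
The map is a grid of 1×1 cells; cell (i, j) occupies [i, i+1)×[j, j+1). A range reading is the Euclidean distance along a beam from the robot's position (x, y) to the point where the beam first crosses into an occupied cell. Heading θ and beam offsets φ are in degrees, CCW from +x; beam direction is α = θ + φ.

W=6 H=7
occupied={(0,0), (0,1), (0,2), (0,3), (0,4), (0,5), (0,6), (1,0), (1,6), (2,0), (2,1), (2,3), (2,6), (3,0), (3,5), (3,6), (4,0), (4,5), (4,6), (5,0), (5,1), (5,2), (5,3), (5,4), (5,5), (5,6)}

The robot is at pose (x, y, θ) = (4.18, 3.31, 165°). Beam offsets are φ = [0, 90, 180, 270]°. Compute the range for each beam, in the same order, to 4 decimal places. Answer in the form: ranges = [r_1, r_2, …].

beam 1: φ=0°, α=165°
  cosα=-0.9659 sinα=0.2588 | (4,3) | tMaxX 0.1863 tMaxY 2.6660 | tΔX 1.0353 tΔY 3.8637
    t=0.1863 [x] (3,3)
    t=1.2216 [x] (2,3) — stop
  → r_1 = 1.2216
beam 2: φ=90°, α=255°
  cosα=-0.2588 sinα=-0.9659 | (4,3) | tMaxX 0.6955 tMaxY 0.3209 | tΔX 3.8637 tΔY 1.0353
    t=0.3209 [y] (4,2)
    t=0.6955 [x] (3,2)
    t=1.3562 [y] (3,1)
    t=2.3915 [y] (3,0) — stop
  → r_2 = 2.3915
beam 3: φ=180°, α=345°
  cosα=0.9659 sinα=-0.2588 | (4,3) | tMaxX 0.8489 tMaxY 1.1977 | tΔX 1.0353 tΔY 3.8637
    t=0.8489 [x] (5,3) — stop
  → r_3 = 0.8489
beam 4: φ=270°, α=75°
  cosα=0.2588 sinα=0.9659 | (4,3) | tMaxX 3.1682 tMaxY 0.7143 | tΔX 3.8637 tΔY 1.0353
    t=0.7143 [y] (4,4)
    t=1.7496 [y] (4,5) — stop
  → r_4 = 1.7496

ranges = [1.2216, 2.3915, 0.8489, 1.7496]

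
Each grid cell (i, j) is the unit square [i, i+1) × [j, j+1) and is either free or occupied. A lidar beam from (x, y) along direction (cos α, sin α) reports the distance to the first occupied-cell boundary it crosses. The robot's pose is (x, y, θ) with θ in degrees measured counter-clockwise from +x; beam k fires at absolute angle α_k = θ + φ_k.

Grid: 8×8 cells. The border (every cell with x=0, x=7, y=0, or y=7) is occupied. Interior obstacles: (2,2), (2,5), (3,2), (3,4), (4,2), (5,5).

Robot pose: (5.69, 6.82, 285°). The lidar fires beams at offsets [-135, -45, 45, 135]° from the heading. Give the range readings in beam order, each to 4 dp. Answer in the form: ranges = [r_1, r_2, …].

ranges = [0.3600, 0.9469, 1.5127, 0.2078]

beam 1: φ=-135°, α=150°
  cosα=-0.8660 sinα=0.5000 | (5,6) | tMaxX 0.7967 tMaxY 0.3600 | tΔX 1.1547 tΔY 2.0000
    t=0.3600 [y] (5,7) — stop
  → r_1 = 0.3600
beam 2: φ=-45°, α=240°
  cosα=-0.5000 sinα=-0.8660 | (5,6) | tMaxX 1.3800 tMaxY 0.9469 | tΔX 2.0000 tΔY 1.1547
    t=0.9469 [y] (5,5) — stop
  → r_2 = 0.9469
beam 3: φ=45°, α=330°
  cosα=0.8660 sinα=-0.5000 | (5,6) | tMaxX 0.3580 tMaxY 1.6400 | tΔX 1.1547 tΔY 2.0000
    t=0.3580 [x] (6,6)
    t=1.5127 [x] (7,6) — stop
  → r_3 = 1.5127
beam 4: φ=135°, α=60°
  cosα=0.5000 sinα=0.8660 | (5,6) | tMaxX 0.6200 tMaxY 0.2078 | tΔX 2.0000 tΔY 1.1547
    t=0.2078 [y] (5,7) — stop
  → r_4 = 0.2078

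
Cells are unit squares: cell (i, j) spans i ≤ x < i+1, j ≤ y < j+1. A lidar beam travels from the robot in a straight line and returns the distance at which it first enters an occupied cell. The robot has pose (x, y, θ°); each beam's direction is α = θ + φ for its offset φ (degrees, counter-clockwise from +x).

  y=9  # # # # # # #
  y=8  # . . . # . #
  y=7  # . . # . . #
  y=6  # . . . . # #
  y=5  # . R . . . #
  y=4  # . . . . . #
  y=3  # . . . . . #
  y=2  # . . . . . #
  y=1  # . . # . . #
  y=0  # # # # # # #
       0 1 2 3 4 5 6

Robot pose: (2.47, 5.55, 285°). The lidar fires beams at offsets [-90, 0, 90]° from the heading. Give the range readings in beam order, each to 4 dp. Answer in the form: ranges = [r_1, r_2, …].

beam 1: φ=-90°, α=195°
  d=(-0.9659,-0.2588)  start (2,5)  tX=0.4866 tY=2.1250  stride 1/|dx|=1.0353 1/|dy|=3.8637
    cross x-line → (1,5), t=0.4866
    cross x-line → (0,5), t=1.5219 (wall)
  → r_1 = 1.5219
beam 2: φ=0°, α=285°
  d=(0.2588,-0.9659)  start (2,5)  tX=2.0478 tY=0.5694  stride 1/|dx|=3.8637 1/|dy|=1.0353
    cross y-line → (2,4), t=0.5694
    cross y-line → (2,3), t=1.6047
    cross x-line → (3,3), t=2.0478
    cross y-line → (3,2), t=2.6400
    cross y-line → (3,1), t=3.6752 (wall)
  → r_2 = 3.6752
beam 3: φ=90°, α=15°
  d=(0.9659,0.2588)  start (2,5)  tX=0.5487 tY=1.7387  stride 1/|dx|=1.0353 1/|dy|=3.8637
    cross x-line → (3,5), t=0.5487
    cross x-line → (4,5), t=1.5840
    cross y-line → (4,6), t=1.7387
    cross x-line → (5,6), t=2.6192 (wall)
  → r_3 = 2.6192

ranges = [1.5219, 3.6752, 2.6192]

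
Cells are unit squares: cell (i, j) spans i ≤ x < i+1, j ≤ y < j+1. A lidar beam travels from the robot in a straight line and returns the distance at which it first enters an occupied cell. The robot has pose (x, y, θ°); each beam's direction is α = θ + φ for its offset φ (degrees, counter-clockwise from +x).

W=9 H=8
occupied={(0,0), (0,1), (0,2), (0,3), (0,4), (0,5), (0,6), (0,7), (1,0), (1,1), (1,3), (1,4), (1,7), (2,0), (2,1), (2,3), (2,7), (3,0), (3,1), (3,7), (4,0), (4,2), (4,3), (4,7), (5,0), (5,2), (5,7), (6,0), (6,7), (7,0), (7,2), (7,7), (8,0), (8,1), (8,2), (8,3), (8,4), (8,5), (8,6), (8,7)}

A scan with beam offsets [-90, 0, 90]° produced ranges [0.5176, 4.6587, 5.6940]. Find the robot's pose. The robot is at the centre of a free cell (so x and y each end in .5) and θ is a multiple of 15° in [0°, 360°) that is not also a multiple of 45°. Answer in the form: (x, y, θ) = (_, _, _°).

Candidates: 32 free-cell centres × 16 headings = 512 poses. Raycast each; keep the one whose scan matches to 4 dp.
  (4.5, 5.5, 60°): beam 1 = 4.0415 ≠ 0.5176 ✗
  (5.5, 3.5, 60°): beam 1 = 1.7321 ≠ 0.5176 ✗
  (2.5, 4.5, 120°): beam 1 = 5.0000 ≠ 0.5176 ✗
  (1.5, 2.5, 120°): beam 1 = 1.0000 ≠ 0.5176 ✗
  (3.5, 2.5, 75°): beam 3 = 1.9319 ≠ 5.6940 ✗
  …
  (5.5, 6.5, 195°): r_1=0.5176, r_2=4.6587, r_3=5.6940 — all match ✓
Unique over the lattice → pose = (5.5, 6.5, 195°).

(x, y, θ) = (5.5, 6.5, 195°)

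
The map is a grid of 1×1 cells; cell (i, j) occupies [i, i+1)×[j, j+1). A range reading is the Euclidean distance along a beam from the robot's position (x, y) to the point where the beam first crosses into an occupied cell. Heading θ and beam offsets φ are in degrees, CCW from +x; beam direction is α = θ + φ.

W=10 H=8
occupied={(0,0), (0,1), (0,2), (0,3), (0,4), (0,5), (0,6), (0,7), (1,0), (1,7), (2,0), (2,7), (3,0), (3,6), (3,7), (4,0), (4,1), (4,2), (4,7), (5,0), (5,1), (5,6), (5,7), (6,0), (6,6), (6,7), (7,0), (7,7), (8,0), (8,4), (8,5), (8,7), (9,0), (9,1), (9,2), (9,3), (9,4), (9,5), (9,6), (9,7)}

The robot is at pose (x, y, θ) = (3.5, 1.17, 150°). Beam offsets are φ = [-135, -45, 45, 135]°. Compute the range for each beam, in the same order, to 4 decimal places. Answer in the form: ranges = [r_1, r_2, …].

beam 1: φ=-135°, α=15°
  dir = (cos 15°, sin 15°) = (0.9659, 0.2588); from cell (3,1)
  next x-line at t=0.5176, next y-line at t=3.2069; Δt_x=1.0353, Δt_y=3.8637
    x: enter (4,1) at t=0.5176 ← occupied
  → r_1 = 0.5176
beam 2: φ=-45°, α=105°
  dir = (cos 105°, sin 105°) = (-0.2588, 0.9659); from cell (3,1)
  next x-line at t=1.9319, next y-line at t=0.8593; Δt_x=3.8637, Δt_y=1.0353
    y: enter (3,2) at t=0.8593
    y: enter (3,3) at t=1.8946
    x: enter (2,3) at t=1.9319
    y: enter (2,4) at t=2.9298
    y: enter (2,5) at t=3.9651
    y: enter (2,6) at t=5.0004
    x: enter (1,6) at t=5.7956
    y: enter (1,7) at t=6.0357 ← occupied
  → r_2 = 6.0357
beam 3: φ=45°, α=195°
  dir = (cos 195°, sin 195°) = (-0.9659, -0.2588); from cell (3,1)
  next x-line at t=0.5176, next y-line at t=0.6568; Δt_x=1.0353, Δt_y=3.8637
    x: enter (2,1) at t=0.5176
    y: enter (2,0) at t=0.6568 ← occupied
  → r_3 = 0.6568
beam 4: φ=135°, α=285°
  dir = (cos 285°, sin 285°) = (0.2588, -0.9659); from cell (3,1)
  next x-line at t=1.9319, next y-line at t=0.1760; Δt_x=3.8637, Δt_y=1.0353
    y: enter (3,0) at t=0.1760 ← occupied
  → r_4 = 0.1760

ranges = [0.5176, 6.0357, 0.6568, 0.1760]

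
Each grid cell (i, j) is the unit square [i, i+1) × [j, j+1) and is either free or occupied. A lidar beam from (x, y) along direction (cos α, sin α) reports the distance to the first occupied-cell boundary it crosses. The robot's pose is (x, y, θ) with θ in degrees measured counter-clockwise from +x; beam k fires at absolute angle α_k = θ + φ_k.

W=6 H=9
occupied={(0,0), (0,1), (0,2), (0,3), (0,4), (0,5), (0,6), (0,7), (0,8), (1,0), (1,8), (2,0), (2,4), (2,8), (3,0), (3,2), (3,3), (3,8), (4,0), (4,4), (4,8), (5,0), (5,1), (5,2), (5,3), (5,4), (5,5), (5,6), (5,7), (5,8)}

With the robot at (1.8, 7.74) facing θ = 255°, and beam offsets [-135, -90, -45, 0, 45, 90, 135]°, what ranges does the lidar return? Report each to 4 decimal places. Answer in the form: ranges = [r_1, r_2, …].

ranges = [0.3002, 0.8282, 0.9238, 3.0910, 4.3186, 3.3129, 0.5200]

beam 1: φ=-135°, α=120°
  cosα=-0.5000 sinα=0.8660 | (1,7) | tMaxX 1.6000 tMaxY 0.3002 | tΔX 2.0000 tΔY 1.1547
    t=0.3002 [y] (1,8) — stop
  → r_1 = 0.3002
beam 2: φ=-90°, α=165°
  cosα=-0.9659 sinα=0.2588 | (1,7) | tMaxX 0.8282 tMaxY 1.0046 | tΔX 1.0353 tΔY 3.8637
    t=0.8282 [x] (0,7) — stop
  → r_2 = 0.8282
beam 3: φ=-45°, α=210°
  cosα=-0.8660 sinα=-0.5000 | (1,7) | tMaxX 0.9238 tMaxY 1.4800 | tΔX 1.1547 tΔY 2.0000
    t=0.9238 [x] (0,7) — stop
  → r_3 = 0.9238
beam 4: φ=0°, α=255°
  cosα=-0.2588 sinα=-0.9659 | (1,7) | tMaxX 3.0910 tMaxY 0.7661 | tΔX 3.8637 tΔY 1.0353
    t=0.7661 [y] (1,6)
    t=1.8014 [y] (1,5)
    t=2.8367 [y] (1,4)
    t=3.0910 [x] (0,4) — stop
  → r_4 = 3.0910
beam 5: φ=45°, α=300°
  cosα=0.5000 sinα=-0.8660 | (1,7) | tMaxX 0.4000 tMaxY 0.8545 | tΔX 2.0000 tΔY 1.1547
    t=0.4000 [x] (2,7)
    t=0.8545 [y] (2,6)
    t=2.0092 [y] (2,5)
    t=2.4000 [x] (3,5)
    t=3.1639 [y] (3,4)
    t=4.3186 [y] (3,3) — stop
  → r_5 = 4.3186
beam 6: φ=90°, α=345°
  cosα=0.9659 sinα=-0.2588 | (1,7) | tMaxX 0.2071 tMaxY 2.8591 | tΔX 1.0353 tΔY 3.8637
    t=0.2071 [x] (2,7)
    t=1.2423 [x] (3,7)
    t=2.2776 [x] (4,7)
    t=2.8591 [y] (4,6)
    t=3.3129 [x] (5,6) — stop
  → r_6 = 3.3129
beam 7: φ=135°, α=30°
  cosα=0.8660 sinα=0.5000 | (1,7) | tMaxX 0.2309 tMaxY 0.5200 | tΔX 1.1547 tΔY 2.0000
    t=0.2309 [x] (2,7)
    t=0.5200 [y] (2,8) — stop
  → r_7 = 0.5200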